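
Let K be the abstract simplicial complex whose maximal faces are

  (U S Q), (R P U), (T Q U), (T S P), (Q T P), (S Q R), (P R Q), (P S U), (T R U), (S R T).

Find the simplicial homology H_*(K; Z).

H_0 ≅ Z,  H_1 ≅ Z/2Z,  H_2 = 0.

K has 6 vertices, 15 edges, 10 triangles.
rank ∂_0 = 0, rank ∂_1 = 5 ⇒ b_0 = 6 − 0 − 5 = 1; all invariant factors of ∂_1 are 1 so no torsion. So H_0 ≅ Z.
rank ∂_1 = 5, rank ∂_2 = 10 ⇒ b_1 = 15 − 5 − 10 = 0; ∂_2 has invariant factor(s) [2] giving torsion. So H_1 ≅ Z/2Z.
rank ∂_2 = 10, rank ∂_3 = 0 ⇒ b_2 = 10 − 10 − 0 = 0. So H_2 ≅ 0.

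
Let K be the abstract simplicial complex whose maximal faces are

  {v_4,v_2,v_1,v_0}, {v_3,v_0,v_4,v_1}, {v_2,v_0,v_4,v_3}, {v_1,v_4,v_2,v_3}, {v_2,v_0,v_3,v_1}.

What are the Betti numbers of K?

We work with the vertex ordering v_0 < v_1 < v_2 < v_3 < v_4. The simplices of K, each written with vertices in increasing order, are:

  0-simplices (5): [v_0], [v_1], [v_2], [v_3], [v_4]
  1-simplices (10): [v_0,v_1], [v_0,v_2], [v_0,v_3], [v_0,v_4], [v_1,v_2], [v_1,v_3], [v_1,v_4], [v_2,v_3], [v_2,v_4], [v_3,v_4]
  2-simplices (10): [v_0,v_1,v_2], [v_0,v_1,v_3], [v_0,v_1,v_4], [v_0,v_2,v_3], [v_0,v_2,v_4], [v_0,v_3,v_4], [v_1,v_2,v_3], [v_1,v_2,v_4], [v_1,v_3,v_4], [v_2,v_3,v_4]
  3-simplices (5): [v_0,v_1,v_2,v_3], [v_0,v_1,v_2,v_4], [v_0,v_1,v_3,v_4], [v_0,v_2,v_3,v_4], [v_1,v_2,v_3,v_4]

so the chain groups are C_0 ≅ Z^5, C_1 ≅ Z^10, C_2 ≅ Z^10, C_3 ≅ Z^5.

Boundary ∂_1: C_1 → C_0 sends each edge [p,q] (with p < q) to q − p.
The 5×10 boundary matrix has rank 4 and Smith normal form diag(1,1,1,1).

Boundary ∂_2: C_2 → C_1 acts by ∂[p,q,r] = [q,r] − [p,r] + [p,q]. For instance
  ∂[v_0,v_2,v_4] = [v_2,v_4] − [v_0,v_4] + [v_0,v_2],
  ∂[v_0,v_1,v_3] = [v_1,v_3] − [v_0,v_3] + [v_0,v_1].
This gives a 10×10 integer matrix of rank 6; reducing to Smith normal form yields diagonal entries (1,1,1,1,1,1).

Boundary ∂_3: C_3 → C_2 sends each 3-simplex σ to the alternating sum Σ_i (−1)^i (σ with its i-th vertex removed). For instance
  ∂[v_0,v_1,v_2,v_4] = [v_1,v_2,v_4] − [v_0,v_2,v_4] + [v_0,v_1,v_4] − [v_0,v_1,v_2],
  ∂[v_0,v_1,v_2,v_3] = [v_1,v_2,v_3] − [v_0,v_2,v_3] + [v_0,v_1,v_3] − [v_0,v_1,v_2].
This gives a 10×5 integer matrix of rank 4; reducing to Smith normal form yields diagonal entries (1,1,1,1).

Reading off H_k = ker ∂_k / im ∂_{k+1}:

  H_0: rank C_0 − rank ∂_1 = 5 − 4 = 1, and the invariant factors of ∂_1 are all 1, so H_0 ≅ Z.
  H_1: rank ker ∂_1 − rank ∂_2 = (10 − 4) − 6 = 0, and the invariant factors of ∂_2 are all 1, so H_1 ≅ 0.
  H_2: rank ker ∂_2 − rank ∂_3 = (10 − 6) − 4 = 0, and the invariant factors of ∂_3 are all 1, so H_2 ≅ 0.
  H_3: rank ker ∂_3 − rank ∂_4 = (5 − 4) − 0 = 1, and there is no ∂_4, so H_3 ≅ Z.

As a check, the Euler characteristic is 5 − 10 + 10 − 5 = 0, which agrees with 1 − 0 + 0 − 1 = 0.

Hence the Betti numbers are b_0 = 1, b_1 = 0, b_2 = 0, b_3 = 1.

b_0 = 1, b_1 = 0, b_2 = 0, b_3 = 1.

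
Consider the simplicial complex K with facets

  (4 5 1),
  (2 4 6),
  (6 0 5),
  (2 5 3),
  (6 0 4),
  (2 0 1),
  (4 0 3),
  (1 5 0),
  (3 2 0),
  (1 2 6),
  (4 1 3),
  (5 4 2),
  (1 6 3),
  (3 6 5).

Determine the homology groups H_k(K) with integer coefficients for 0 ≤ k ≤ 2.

H_0 = Z,  H_1 = Z^2,  H_2 = Z.

We work with the vertex ordering 0 < 1 < 2 < 3 < 4 < 5 < 6. The simplices of K, each written with vertices in increasing order, are:

  0-simplices (7): [0], [1], [2], [3], [4], [5], [6]
  1-simplices (21): [0,1], [0,2], [0,3], [0,4], [0,5], [0,6], [1,2], [1,3], [1,4], [1,5], [1,6], [2,3], [2,4], [2,5], [2,6], [3,4], [3,5], [3,6], [4,5], [4,6], [5,6]
  2-simplices (14): [0,1,2], [0,1,5], [0,2,3], [0,3,4], [0,4,6], [0,5,6], [1,2,6], [1,3,4], [1,3,6], [1,4,5], [2,3,5], [2,4,5], [2,4,6], [3,5,6]

so the chain groups are C_0 ≅ Z^7, C_1 ≅ Z^21, C_2 ≅ Z^14.

∂_1: C_1 → C_0 sends each edge [p,q] (with p < q) to q − p.
This gives a 7×21 integer matrix of rank 6; reducing to Smith normal form yields diagonal entries (1,1,1,1,1,1).

Boundary ∂_2: C_2 → C_1 acts by ∂[p,q,r] = [q,r] − [p,r] + [p,q]. For instance
  ∂[1,3,4] = [3,4] − [1,4] + [1,3],
  ∂[0,1,5] = [1,5] − [0,5] + [0,1].
As a 21×14 matrix over Z this has rank 13, with invariant factors (1,1,1,1,1,1,1,1,1,1,1,1,1).

From H_k ≅ ker(∂_k) / im(∂_{k+1}) we obtain:

  H_0: rank C_0 − rank ∂_1 = 7 − 6 = 1, and the invariant factors of ∂_1 are all 1, so H_0 ≅ Z.
  H_1: rank ker ∂_1 − rank ∂_2 = (21 − 6) − 13 = 2, and the invariant factors of ∂_2 are all 1, so H_1 ≅ Z^2.
  H_2: rank ker ∂_2 − rank ∂_3 = (14 − 13) − 0 = 1, and there is no ∂_3, so H_2 ≅ Z.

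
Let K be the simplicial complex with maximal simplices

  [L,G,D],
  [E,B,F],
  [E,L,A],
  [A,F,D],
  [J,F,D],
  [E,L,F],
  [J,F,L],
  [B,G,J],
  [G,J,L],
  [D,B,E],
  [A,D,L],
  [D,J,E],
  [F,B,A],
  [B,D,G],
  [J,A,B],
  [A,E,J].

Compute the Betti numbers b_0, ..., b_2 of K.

K has 8 vertices, 24 edges, 16 triangles.
rank ∂_0 = 0, rank ∂_1 = 7 ⇒ b_0 = 8 − 0 − 7 = 1; all invariant factors of ∂_1 are 1 so no torsion. So H_0 ≅ Z.
rank ∂_1 = 7, rank ∂_2 = 15 ⇒ b_1 = 24 − 7 − 15 = 2; all invariant factors of ∂_2 are 1 so no torsion. So H_1 ≅ Z^2.
rank ∂_2 = 15, rank ∂_3 = 0 ⇒ b_2 = 16 − 15 − 0 = 1. So H_2 ≅ Z.

b_0 = 1, b_1 = 2, b_2 = 1.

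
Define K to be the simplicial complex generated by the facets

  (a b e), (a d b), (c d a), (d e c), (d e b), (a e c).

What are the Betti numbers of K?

K has 5 vertices, 9 edges, 6 triangles.
rank ∂_0 = 0, rank ∂_1 = 4 ⇒ b_0 = 5 − 0 − 4 = 1; all invariant factors of ∂_1 are 1 so no torsion. So H_0 ≅ Z.
rank ∂_1 = 4, rank ∂_2 = 5 ⇒ b_1 = 9 − 4 − 5 = 0; all invariant factors of ∂_2 are 1 so no torsion. So H_1 ≅ 0.
rank ∂_2 = 5, rank ∂_3 = 0 ⇒ b_2 = 6 − 5 − 0 = 1. So H_2 ≅ Z.

b_0 = 1, b_1 = 0, b_2 = 1.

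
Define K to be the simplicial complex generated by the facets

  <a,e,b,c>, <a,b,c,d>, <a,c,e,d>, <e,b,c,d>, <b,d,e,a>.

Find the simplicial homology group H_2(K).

H_2 ≅ 0.

We work with the vertex ordering a < b < c < d < e. The simplices of K, each written with vertices in increasing order, are:

  0-simplices (5): a, b, c, d, e
  1-simplices (10): ab, ac, ad, ae, bc, bd, be, cd, ce, de
  2-simplices (10): abc, abd, abe, acd, ace, ade, bcd, bce, bde, cde
  3-simplices (5): abcd, abce, abde, acde, bcde

so the chain groups are C_0 ≅ Z^5, C_1 ≅ Z^10, C_2 ≅ Z^10, C_3 ≅ Z^5.

The boundary map ∂_1: C_1 → C_0 is given by ∂[p,q] = [q] − [p].
The resulting 5×10 matrix has rank 4, and its Smith normal form has invariant factors (1,1,1,1).

∂_2: C_2 → C_1 sends each 2-simplex [p,q,r] to [q,r] − [p,r] + [p,q]. For instance
  ∂bde = de − be + bd,
  ∂abe = be − ae + ab.
As a 10×10 matrix over Z this has rank 6, with invariant factors (1,1,1,1,1,1).

Boundary ∂_3: C_3 → C_2 sends each 3-simplex σ to the alternating sum Σ_i (−1)^i (σ with its i-th vertex removed). For instance
  ∂abcd = bcd − acd + abd − abc,
  ∂abce = bce − ace + abe − abc.
The 10×5 boundary matrix has rank 4 and Smith normal form diag(1,1,1,1).

Now H_k = ker ∂_k / im ∂_{k+1}, so:

  H_2: rank ker ∂_2 − rank ∂_3 = (10 − 6) − 4 = 0, and the invariant factors of ∂_3 are all 1, so H_2 ≅ 0.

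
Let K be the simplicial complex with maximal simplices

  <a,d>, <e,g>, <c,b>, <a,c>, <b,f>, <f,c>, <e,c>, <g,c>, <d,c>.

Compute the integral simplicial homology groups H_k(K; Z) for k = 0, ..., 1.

H_0 = Z,  H_1 = Z^3.

Fix the vertex order a < b < c < d < e < f < g and write every simplex with vertices in increasing order. Then dim K = 1 and the simplices of K are:

  0-simplices (7): a, b, c, d, e, f, g
  1-simplices (9): ac, ad, bc, bf, cd, ce, cf, cg, eg

so the chain groups are C_0 ≅ Z^7, C_1 ≅ Z^9.

∂_1: C_1 → C_0 sends each edge [p,q] (with p < q) to q − p. For instance
  ∂bc = c − b.
The 7×9 boundary matrix has rank 6 and Smith normal form diag(1,1,1,1,1,1).

Now H_k = ker ∂_k / im ∂_{k+1}, so:

  H_0: rank C_0 − rank ∂_1 = 7 − 6 = 1, and the invariant factors of ∂_1 are all 1, so H_0 ≅ Z.
  H_1: rank ker ∂_1 − rank ∂_2 = (9 − 6) − 0 = 3, and there is no ∂_2, so H_1 ≅ Z^3.

As a check, the Euler characteristic is 7 − 9 = -2, which agrees with 1 − 3 = -2.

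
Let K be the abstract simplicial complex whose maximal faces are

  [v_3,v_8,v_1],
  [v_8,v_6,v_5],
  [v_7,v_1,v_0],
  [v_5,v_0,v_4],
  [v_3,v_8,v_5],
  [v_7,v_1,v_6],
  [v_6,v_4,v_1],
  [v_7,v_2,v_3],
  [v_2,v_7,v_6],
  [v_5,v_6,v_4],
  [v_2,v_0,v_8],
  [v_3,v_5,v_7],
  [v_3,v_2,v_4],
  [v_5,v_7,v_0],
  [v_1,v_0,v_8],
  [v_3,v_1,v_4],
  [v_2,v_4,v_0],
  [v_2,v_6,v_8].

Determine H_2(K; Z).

Fix the vertex order v_0 < v_1 < v_2 < v_3 < v_4 < v_5 < v_6 < v_7 < v_8 and write every simplex with vertices in increasing order. Then dim K = 2 and the simplices of K are:

  0-simplices (9): [v_0], [v_1], [v_2], [v_3], [v_4], [v_5], [v_6], [v_7], [v_8]
  1-simplices (27): (27 of them)
  2-simplices (18): (18 of them)

so the chain groups are C_0 ≅ Z^9, C_1 ≅ Z^27, C_2 ≅ Z^18.

The boundary map ∂_1: C_1 → C_0 maps an edge to its endpoints' difference, ∂[p,q] = q − p. For instance
  ∂[v_1,v_3] = [v_3] − [v_1].
The 9×27 boundary matrix has rank 8 and Smith normal form diag(1,1,1,1,1,1,1,1).

∂_2: C_2 → C_1 sends each 2-simplex [p,q,r] to [q,r] − [p,r] + [p,q]. For instance
  ∂[v_0,v_1,v_8] = [v_1,v_8] − [v_0,v_8] + [v_0,v_1],
  ∂[v_1,v_3,v_8] = [v_3,v_8] − [v_1,v_8] + [v_1,v_3].
As a 27×18 matrix over Z this has rank 17, with invariant factors (1,1,1,1,1,1,1,1,1,1,1,1,1,1,1,1,1).

Reading off H_k = ker ∂_k / im ∂_{k+1}:

  H_2: rank ker ∂_2 − rank ∂_3 = (18 − 17) − 0 = 1, and there is no ∂_3, so H_2 ≅ Z.

(K is a triangulation of the torus T^2.)

H_2 ≅ Z.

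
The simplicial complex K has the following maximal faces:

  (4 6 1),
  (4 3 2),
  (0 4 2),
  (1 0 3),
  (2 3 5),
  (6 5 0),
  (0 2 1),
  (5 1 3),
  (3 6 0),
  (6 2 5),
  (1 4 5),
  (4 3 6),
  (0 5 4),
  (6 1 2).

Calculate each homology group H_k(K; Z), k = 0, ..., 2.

Take the total order 0 < 1 < 2 < 3 < 4 < 5 < 6 on the vertex set. Then K (dimension 2) consists of the simplices:

  0-simplices (7): [0], [1], [2], [3], [4], [5], [6]
  1-simplices (21): [0,1], [0,2], [0,3], [0,4], [0,5], [0,6], [1,2], [1,3], [1,4], [1,5], [1,6], [2,3], [2,4], [2,5], [2,6], [3,4], [3,5], [3,6], [4,5], [4,6], [5,6]
  2-simplices (14): [0,1,2], [0,1,3], [0,2,4], [0,3,6], [0,4,5], [0,5,6], [1,2,6], [1,3,5], [1,4,5], [1,4,6], [2,3,4], [2,3,5], [2,5,6], [3,4,6]

so the chain groups are C_0 ≅ Z^7, C_1 ≅ Z^21, C_2 ≅ Z^14.

∂_1: C_1 → C_0 is given by ∂[p,q] = [q] − [p].
The resulting 7×21 matrix has rank 6, and its Smith normal form has invariant factors (1,1,1,1,1,1).

The boundary map ∂_2: C_2 → C_1 sends each 2-simplex [p,q,r] to [q,r] − [p,r] + [p,q]. For instance
  ∂[1,2,6] = [2,6] − [1,6] + [1,2],
  ∂[0,5,6] = [5,6] − [0,6] + [0,5].
This gives a 21×14 integer matrix of rank 13; reducing to Smith normal form yields diagonal entries (1,1,1,1,1,1,1,1,1,1,1,1,1).

Reading off H_k = ker ∂_k / im ∂_{k+1}:

  H_0: rank C_0 − rank ∂_1 = 7 − 6 = 1, and the invariant factors of ∂_1 are all 1, so H_0 = Z.
  H_1: rank ker ∂_1 − rank ∂_2 = (21 − 6) − 13 = 2, and the invariant factors of ∂_2 are all 1, so H_1 = Z^2.
  H_2: rank ker ∂_2 − rank ∂_3 = (14 − 13) − 0 = 1, and there is no ∂_3, so H_2 = Z.

H_0 = Z,  H_1 = Z^2,  H_2 = Z.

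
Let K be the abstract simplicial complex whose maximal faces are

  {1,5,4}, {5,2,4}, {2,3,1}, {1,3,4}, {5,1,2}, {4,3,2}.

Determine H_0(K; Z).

Order the vertices as 1 < 2 < 3 < 4 < 5. Listing each simplex with vertices in this order, K has dimension 2 with simplices:

  0-simplices (5): [1], [2], [3], [4], [5]
  1-simplices (9): [1,2], [1,3], [1,4], [1,5], [2,3], [2,4], [2,5], [3,4], [4,5]
  2-simplices (6): [1,2,3], [1,2,5], [1,3,4], [1,4,5], [2,3,4], [2,4,5]

so the chain groups are C_0 ≅ Z^5, C_1 ≅ Z^9, C_2 ≅ Z^6.

Boundary ∂_1: C_1 → C_0 maps an edge to its endpoints' difference, ∂[p,q] = q − p.
The resulting 5×9 matrix has rank 4, and its Smith normal form has invariant factors (1,1,1,1).

The boundary map ∂_2: C_2 → C_1 sends each 2-simplex [p,q,r] to [q,r] − [p,r] + [p,q]. For instance
  ∂[1,2,5] = [2,5] − [1,5] + [1,2],
  ∂[1,2,3] = [2,3] − [1,3] + [1,2].
The resulting 9×6 matrix has rank 5, and its Smith normal form has invariant factors (1,1,1,1,1).

Now H_k = ker ∂_k / im ∂_{k+1}, so:

  H_0: rank C_0 − rank ∂_1 = 5 − 4 = 1, and the invariant factors of ∂_1 are all 1, so H_0 = Z.

H_0 ≅ Z.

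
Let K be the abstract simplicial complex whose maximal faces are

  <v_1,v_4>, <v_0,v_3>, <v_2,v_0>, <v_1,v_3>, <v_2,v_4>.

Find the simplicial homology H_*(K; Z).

H_0 ≅ Z,  H_1 ≅ Z.

Fix the vertex order v_0 < v_1 < v_2 < v_3 < v_4 and write every simplex with vertices in increasing order. Then dim K = 1 and the simplices of K are:

  0-simplices (5): [v_0], [v_1], [v_2], [v_3], [v_4]
  1-simplices (5): [v_0,v_2], [v_0,v_3], [v_1,v_3], [v_1,v_4], [v_2,v_4]

so the chain groups are C_0 ≅ Z^5, C_1 ≅ Z^5.

Boundary ∂_1: C_1 → C_0 sends each edge [p,q] (with p < q) to q − p.
The 5×5 boundary matrix has rank 4 and Smith normal form diag(1,1,1,1).

Computing H_k = (kernel of ∂_k) / (image of ∂_{k+1}):

  H_0: rank C_0 − rank ∂_1 = 5 − 4 = 1, and the invariant factors of ∂_1 are all 1, so H_0 = Z.
  H_1: rank ker ∂_1 − rank ∂_2 = (5 − 4) − 0 = 1, and there is no ∂_2, so H_1 = Z.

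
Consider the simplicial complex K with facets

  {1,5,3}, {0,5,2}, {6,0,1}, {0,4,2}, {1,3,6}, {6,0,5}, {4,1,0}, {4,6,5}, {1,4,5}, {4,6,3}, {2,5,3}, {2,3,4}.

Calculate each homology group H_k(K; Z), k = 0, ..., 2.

We work with the vertex ordering 0 < 1 < 2 < 3 < 4 < 5 < 6. The simplices of K, each written with vertices in increasing order, are:

  0-simplices (7): [0], [1], [2], [3], [4], [5], [6]
  1-simplices (18): [0,1], [0,2], [0,4], [0,5], [0,6], [1,3], [1,4], [1,5], [1,6], [2,3], [2,4], [2,5], [3,4], [3,5], [3,6], [4,5], [4,6], [5,6]
  2-simplices (12): [0,1,4], [0,1,6], [0,2,4], [0,2,5], [0,5,6], [1,3,5], [1,3,6], [1,4,5], [2,3,4], [2,3,5], [3,4,6], [4,5,6]

so the chain groups are C_0 ≅ Z^7, C_1 ≅ Z^18, C_2 ≅ Z^12.

The boundary map ∂_1: C_1 → C_0 is given by ∂[p,q] = [q] − [p]. For instance
  ∂[1,3] = [3] − [1].
As a 7×18 matrix over Z this has rank 6, with invariant factors (1,1,1,1,1,1).

The boundary map ∂_2: C_2 → C_1 sends each 2-simplex [p,q,r] to [q,r] − [p,r] + [p,q]. For instance
  ∂[3,4,6] = [4,6] − [3,6] + [3,4],
  ∂[1,4,5] = [4,5] − [1,5] + [1,4].
The 18×12 boundary matrix has rank 12 and Smith normal form diag(1,1,1,1,1,1,1,1,1,1,1,2).

Now H_k = ker ∂_k / im ∂_{k+1}, so:

  H_0: rank C_0 − rank ∂_1 = 7 − 6 = 1, and the invariant factors of ∂_1 are all 1, so H_0 ≅ Z.
  H_1: rank ker ∂_1 − rank ∂_2 = (18 − 6) − 12 = 0, and ∂_2 has invariant factor 2 > 1, so H_1 ≅ Z/2.
  H_2: rank ker ∂_2 − rank ∂_3 = (12 − 12) − 0 = 0, and there is no ∂_3, so H_2 ≅ 0.

H_0 ≅ Z,  H_1 ≅ Z/2,  H_2 = 0.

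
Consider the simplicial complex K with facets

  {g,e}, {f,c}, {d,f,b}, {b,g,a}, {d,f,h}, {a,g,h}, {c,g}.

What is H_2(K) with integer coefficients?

H_2 = 0.

Order the vertices as a < b < c < d < e < f < g < h. Listing each simplex with vertices in this order, K has dimension 2 with simplices:

  0-simplices (8): a, b, c, d, e, f, g, h
  1-simplices (13): ab, ag, ah, bd, bf, bg, cf, cg, df, dh, eg, fh, gh
  2-simplices (4): abg, agh, bdf, dfh

so the chain groups are C_0 ≅ Z^8, C_1 ≅ Z^13, C_2 ≅ Z^4.

∂_1: C_1 → C_0 maps an edge to its endpoints' difference, ∂[p,q] = q − p. For instance
  ∂eg = g − e.
As a 8×13 matrix over Z this has rank 7, with invariant factors (1,1,1,1,1,1,1).

Boundary ∂_2: C_2 → C_1 sends each 2-simplex [p,q,r] to [q,r] − [p,r] + [p,q]. For instance
  ∂agh = gh − ah + ag,
  ∂abg = bg − ag + ab.
The 13×4 boundary matrix has rank 4 and Smith normal form diag(1,1,1,1).

Reading off H_k = ker ∂_k / im ∂_{k+1}:

  H_2: rank ker ∂_2 − rank ∂_3 = (4 − 4) − 0 = 0, and there is no ∂_3, so H_2 ≅ 0.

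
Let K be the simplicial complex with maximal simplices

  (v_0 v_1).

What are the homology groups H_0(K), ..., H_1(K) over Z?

H_0 ≅ Z,  H_1 = 0.

K has 2 vertices, 1 edge.
rank ∂_0 = 0, rank ∂_1 = 1 ⇒ b_0 = 2 − 0 − 1 = 1; all invariant factors of ∂_1 are 1 so no torsion. So H_0 = Z.
rank ∂_1 = 1, rank ∂_2 = 0 ⇒ b_1 = 1 − 1 − 0 = 0. So H_1 = 0.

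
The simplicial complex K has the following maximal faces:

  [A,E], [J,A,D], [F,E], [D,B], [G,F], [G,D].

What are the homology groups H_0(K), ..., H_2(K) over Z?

H_0 = Z,  H_1 = Z,  H_2 = 0.

Take the total order A < B < D < E < F < G < J on the vertex set. Then K (dimension 2) consists of the simplices:

  0-simplices (7): A, B, D, E, F, G, J
  1-simplices (8): AD, AE, AJ, BD, DG, DJ, EF, FG
  2-simplices (1): ADJ

Hence C_0 ≅ Z^7, C_1 ≅ Z^8, C_2 ≅ Z^1.

Boundary ∂_1: C_1 → C_0 sends each edge [p,q] (with p < q) to q − p.
As a 7×8 matrix over Z this has rank 6, with invariant factors (1,1,1,1,1,1).

Boundary ∂_2: C_2 → C_1 sends each 2-simplex [p,q,r] to [q,r] − [p,r] + [p,q]. For instance
  ∂ADJ = DJ − AJ + AD.
As a 8×1 matrix over Z this has rank 1, with invariant factors (1).

Computing H_k = (kernel of ∂_k) / (image of ∂_{k+1}):

  H_0: rank C_0 − rank ∂_1 = 7 − 6 = 1, and the invariant factors of ∂_1 are all 1, so H_0 ≅ Z.
  H_1: rank ker ∂_1 − rank ∂_2 = (8 − 6) − 1 = 1, and the invariant factors of ∂_2 are all 1, so H_1 ≅ Z.
  H_2: rank ker ∂_2 − rank ∂_3 = (1 − 1) − 0 = 0, and there is no ∂_3, so H_2 ≅ 0.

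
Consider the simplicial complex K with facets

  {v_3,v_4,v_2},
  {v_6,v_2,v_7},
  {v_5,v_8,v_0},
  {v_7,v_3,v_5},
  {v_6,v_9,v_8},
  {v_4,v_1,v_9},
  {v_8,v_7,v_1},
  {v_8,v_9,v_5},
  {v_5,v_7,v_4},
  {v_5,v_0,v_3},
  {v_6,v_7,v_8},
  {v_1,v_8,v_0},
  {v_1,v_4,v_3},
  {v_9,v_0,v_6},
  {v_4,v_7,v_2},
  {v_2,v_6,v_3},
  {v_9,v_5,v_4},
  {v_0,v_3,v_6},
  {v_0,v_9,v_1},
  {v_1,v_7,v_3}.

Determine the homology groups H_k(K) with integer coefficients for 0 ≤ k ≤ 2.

H_0 = Z,  H_1 = Z ⊕ Z/2,  H_2 = 0.

Fix the vertex order v_0 < v_1 < v_2 < v_3 < v_4 < v_5 < v_6 < v_7 < v_8 < v_9 and write every simplex with vertices in increasing order. Then dim K = 2 and the simplices of K are:

  0-simplices (10): [v_0], [v_1], [v_2], [v_3], [v_4], [v_5], [v_6], [v_7], [v_8], [v_9]
  1-simplices (30): (30 of them)
  2-simplices (20): (20 of them)

giving chain groups C_0 ≅ Z^10, C_1 ≅ Z^30, C_2 ≅ Z^20.

The boundary map ∂_1: C_1 → C_0 maps an edge to its endpoints' difference, ∂[p,q] = q − p.
This gives a 10×30 integer matrix of rank 9; reducing to Smith normal form yields diagonal entries (1,1,1,1,1,1,1,1,1).

∂_2: C_2 → C_1 acts by ∂[p,q,r] = [q,r] − [p,r] + [p,q]. For instance
  ∂[v_0,v_1,v_9] = [v_1,v_9] − [v_0,v_9] + [v_0,v_1],
  ∂[v_0,v_6,v_9] = [v_6,v_9] − [v_0,v_9] + [v_0,v_6].
As a 30×20 matrix over Z this has rank 20, with invariant factors (1,1,1,1,1,1,1,1,1,1,1,1,1,1,1,1,1,1,1,2).

Computing H_k = (kernel of ∂_k) / (image of ∂_{k+1}):

  H_0: rank C_0 − rank ∂_1 = 10 − 9 = 1, and the invariant factors of ∂_1 are all 1, so H_0 = Z.
  H_1: rank ker ∂_1 − rank ∂_2 = (30 − 9) − 20 = 1, and ∂_2 has invariant factor 2 > 1, so H_1 = Z ⊕ Z/2.
  H_2: rank ker ∂_2 − rank ∂_3 = (20 − 20) − 0 = 0, and there is no ∂_3, so H_2 = 0.

(K is a triangulation of the Klein bottle.)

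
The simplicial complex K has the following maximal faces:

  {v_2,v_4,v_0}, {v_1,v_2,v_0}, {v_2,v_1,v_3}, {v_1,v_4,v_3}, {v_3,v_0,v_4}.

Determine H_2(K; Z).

Order the vertices as v_0 < v_1 < v_2 < v_3 < v_4. Listing each simplex with vertices in this order, K has dimension 2 with simplices:

  0-simplices (5): [v_0], [v_1], [v_2], [v_3], [v_4]
  1-simplices (10): [v_0,v_1], [v_0,v_2], [v_0,v_3], [v_0,v_4], [v_1,v_2], [v_1,v_3], [v_1,v_4], [v_2,v_3], [v_2,v_4], [v_3,v_4]
  2-simplices (5): [v_0,v_1,v_2], [v_0,v_2,v_4], [v_0,v_3,v_4], [v_1,v_2,v_3], [v_1,v_3,v_4]

so the chain groups are C_0 ≅ Z^5, C_1 ≅ Z^10, C_2 ≅ Z^5.

∂_1: C_1 → C_0 sends each edge [p,q] (with p < q) to q − p.
The resulting 5×10 matrix has rank 4, and its Smith normal form has invariant factors (1,1,1,1).

Boundary ∂_2: C_2 → C_1 sends each 2-simplex [p,q,r] to [q,r] − [p,r] + [p,q]. For instance
  ∂[v_0,v_2,v_4] = [v_2,v_4] − [v_0,v_4] + [v_0,v_2],
  ∂[v_0,v_1,v_2] = [v_1,v_2] − [v_0,v_2] + [v_0,v_1].
The 10×5 boundary matrix has rank 5 and Smith normal form diag(1,1,1,1,1).

Computing H_k = (kernel of ∂_k) / (image of ∂_{k+1}):

  H_2: rank ker ∂_2 − rank ∂_3 = (5 − 5) − 0 = 0, and there is no ∂_3, so H_2 ≅ 0.

H_2 ≅ 0.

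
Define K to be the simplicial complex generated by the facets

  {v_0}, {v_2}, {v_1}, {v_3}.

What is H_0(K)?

Order the vertices as v_0 < v_1 < v_2 < v_3. Listing each simplex with vertices in this order, K has dimension 0 with simplices:

  0-simplices (4): [v_0], [v_1], [v_2], [v_3]

Hence C_0 ≅ Z^4.

Computing H_k = (kernel of ∂_k) / (image of ∂_{k+1}):

  H_0: rank C_0 − rank ∂_1 = 4 − 0 = 4, and there is no ∂_1, so H_0 = Z^4.

(K is a triangulation of a set of 4 points.)

H_0 = Z^4.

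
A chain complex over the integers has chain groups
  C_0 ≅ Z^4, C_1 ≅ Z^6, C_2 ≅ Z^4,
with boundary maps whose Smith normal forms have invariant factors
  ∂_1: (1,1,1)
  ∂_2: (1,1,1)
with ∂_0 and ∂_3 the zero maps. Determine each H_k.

H_0 = Z,  H_1 = 0,  H_2 = Z.

H_0: b_0 = 4 − 0 − 3 = 1; torsion from ∂_1 factors > 1: none. So H_0 = Z.
H_1: b_1 = 6 − 3 − 3 = 0; torsion from ∂_2 factors > 1: none. So H_1 = 0.
H_2: b_2 = 4 − 3 − 0 = 1; torsion from ∂_3 factors > 1: none. So H_2 = Z.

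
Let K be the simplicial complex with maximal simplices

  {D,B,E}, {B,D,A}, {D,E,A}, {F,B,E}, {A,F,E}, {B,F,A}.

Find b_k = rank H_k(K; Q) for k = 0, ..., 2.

b_0 = 1, b_1 = 0, b_2 = 1.

Take the total order A < B < D < E < F on the vertex set. Then K (dimension 2) consists of the simplices:

  0-simplices (5): A, B, D, E, F
  1-simplices (9): AB, AD, AE, AF, BD, BE, BF, DE, EF
  2-simplices (6): ABD, ABF, ADE, AEF, BDE, BEF

Hence C_0 ≅ Z^5, C_1 ≅ Z^9, C_2 ≅ Z^6.

Boundary ∂_1: C_1 → C_0 sends each edge [p,q] (with p < q) to q − p. For instance
  ∂DE = E − D.
As a 5×9 matrix over Z this has rank 4, with invariant factors (1,1,1,1).

∂_2: C_2 → C_1 maps a triangle to the signed sum of its edges. For instance
  ∂ADE = DE − AE + AD,
  ∂BEF = EF − BF + BE.
As a 9×6 matrix over Z this has rank 5, with invariant factors (1,1,1,1,1).

From H_k ≅ ker(∂_k) / im(∂_{k+1}) we obtain:

  H_0: rank C_0 − rank ∂_1 = 5 − 4 = 1, and the invariant factors of ∂_1 are all 1, so H_0 ≅ Z.
  H_1: rank ker ∂_1 − rank ∂_2 = (9 − 4) − 5 = 0, and the invariant factors of ∂_2 are all 1, so H_1 ≅ 0.
  H_2: rank ker ∂_2 − rank ∂_3 = (6 − 5) − 0 = 1, and there is no ∂_3, so H_2 ≅ Z.

As a check, the Euler characteristic is 5 − 9 + 6 = 2, which agrees with 1 − 0 + 1 = 2.

Hence the Betti numbers are b_0 = 1, b_1 = 0, b_2 = 1.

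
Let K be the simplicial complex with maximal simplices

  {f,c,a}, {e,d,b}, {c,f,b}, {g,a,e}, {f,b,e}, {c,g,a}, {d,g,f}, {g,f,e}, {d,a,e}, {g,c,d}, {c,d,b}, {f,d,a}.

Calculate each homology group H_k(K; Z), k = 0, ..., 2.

H_0 = Z,  H_1 = Z/2,  H_2 = 0.

We work with the vertex ordering a < b < c < d < e < f < g. The simplices of K, each written with vertices in increasing order, are:

  0-simplices (7): a, b, c, d, e, f, g
  1-simplices (18): ac, ad, ae, af, ag, bc, bd, be, bf, cd, cf, cg, de, df, dg, ef, eg, fg
  2-simplices (12): acf, acg, ade, adf, aeg, bcd, bcf, bde, bef, cdg, dfg, efg

Hence C_0 ≅ Z^7, C_1 ≅ Z^18, C_2 ≅ Z^12.

The boundary map ∂_1: C_1 → C_0 is given by ∂[p,q] = [q] − [p]. For instance
  ∂ag = g − a.
As a 7×18 matrix over Z this has rank 6, with invariant factors (1,1,1,1,1,1).

The boundary map ∂_2: C_2 → C_1 maps a triangle to the signed sum of its edges. For instance
  ∂ade = de − ae + ad,
  ∂efg = fg − eg + ef.
The 18×12 boundary matrix has rank 12 and Smith normal form diag(1,1,1,1,1,1,1,1,1,1,1,2).

Now H_k = ker ∂_k / im ∂_{k+1}, so:

  H_0: rank C_0 − rank ∂_1 = 7 − 6 = 1, and the invariant factors of ∂_1 are all 1, so H_0 = Z.
  H_1: rank ker ∂_1 − rank ∂_2 = (18 − 6) − 12 = 0, and ∂_2 has invariant factor 2 > 1, so H_1 = Z/2.
  H_2: rank ker ∂_2 − rank ∂_3 = (12 − 12) − 0 = 0, and there is no ∂_3, so H_2 = 0.

(K is a triangulation of the real projective plane RP^2.)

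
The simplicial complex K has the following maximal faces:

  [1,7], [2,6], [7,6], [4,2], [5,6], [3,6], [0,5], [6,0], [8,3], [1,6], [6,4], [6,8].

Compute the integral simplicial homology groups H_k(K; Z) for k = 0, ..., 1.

H_0 = Z,  H_1 = Z^4.

We work with the vertex ordering 0 < 1 < 2 < 3 < 4 < 5 < 6 < 7 < 8. The simplices of K, each written with vertices in increasing order, are:

  0-simplices (9): [0], [1], [2], [3], [4], [5], [6], [7], [8]
  1-simplices (12): [0,5], [0,6], [1,6], [1,7], [2,4], [2,6], [3,6], [3,8], [4,6], [5,6], [6,7], [6,8]

giving chain groups C_0 ≅ Z^9, C_1 ≅ Z^12.

The boundary map ∂_1: C_1 → C_0 maps an edge to its endpoints' difference, ∂[p,q] = q − p. For instance
  ∂[2,6] = [6] − [2].
This gives a 9×12 integer matrix of rank 8; reducing to Smith normal form yields diagonal entries (1,1,1,1,1,1,1,1).

Now H_k = ker ∂_k / im ∂_{k+1}, so:

  H_0: rank C_0 − rank ∂_1 = 9 − 8 = 1, and the invariant factors of ∂_1 are all 1, so H_0 = Z.
  H_1: rank ker ∂_1 − rank ∂_2 = (12 − 8) − 0 = 4, and there is no ∂_2, so H_1 = Z^4.

As a check, the Euler characteristic is 9 − 12 = -3, which agrees with 1 − 4 = -3.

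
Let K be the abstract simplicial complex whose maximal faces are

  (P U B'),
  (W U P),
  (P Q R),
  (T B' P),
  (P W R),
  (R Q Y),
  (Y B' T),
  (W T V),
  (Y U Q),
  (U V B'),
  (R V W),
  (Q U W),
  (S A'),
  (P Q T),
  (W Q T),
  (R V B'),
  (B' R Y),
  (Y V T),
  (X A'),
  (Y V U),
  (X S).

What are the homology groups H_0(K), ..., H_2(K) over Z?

We work with the vertex ordering P < Q < R < S < T < U < V < W < X < Y < A' < B'. The simplices of K, each written with vertices in increasing order, are:

  0-simplices (12): [P], [Q], [R], [S], [T], [U], [V], [W], [X], [Y], [A'], [B']
  1-simplices (30): (30 of them)
  2-simplices (18): (18 of them)

Hence C_0 ≅ Z^12, C_1 ≅ Z^30, C_2 ≅ Z^18.

∂_1: C_1 → C_0 sends each edge [p,q] (with p < q) to q − p. For instance
  ∂[U,B'] = [B'] − [U].
This gives a 12×30 integer matrix of rank 10; reducing to Smith normal form yields diagonal entries (1,1,1,1,1,1,1,1,1,1).

The boundary map ∂_2: C_2 → C_1 sends each 2-simplex [p,q,r] to [q,r] − [p,r] + [p,q]. For instance
  ∂[T,V,W] = [V,W] − [T,W] + [T,V],
  ∂[P,Q,T] = [Q,T] − [P,T] + [P,Q].
The 30×18 boundary matrix has rank 18 and Smith normal form diag(1,1,1,1,1,1,1,1,1,1,1,1,1,1,1,1,1,2).

Computing H_k = (kernel of ∂_k) / (image of ∂_{k+1}):

  H_0: rank C_0 − rank ∂_1 = 12 − 10 = 2, and the invariant factors of ∂_1 are all 1, so H_0 = Z^2.
  H_1: rank ker ∂_1 − rank ∂_2 = (30 − 10) − 18 = 2, and ∂_2 has invariant factor 2 > 1, so H_1 = Z^2 × Z/2.
  H_2: rank ker ∂_2 − rank ∂_3 = (18 − 18) − 0 = 0, and there is no ∂_3, so H_2 = 0.

As a check, the Euler characteristic is 12 − 30 + 18 = 0, which agrees with 2 − 2 + 0 = 0.

H_0 ≅ Z^2,  H_1 ≅ Z^2 × Z/2,  H_2 = 0.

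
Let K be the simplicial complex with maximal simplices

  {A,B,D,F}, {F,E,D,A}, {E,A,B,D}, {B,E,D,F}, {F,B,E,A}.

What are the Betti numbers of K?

Take the total order A < B < D < E < F on the vertex set. Then K (dimension 3) consists of the simplices:

  0-simplices (5): A, B, D, E, F
  1-simplices (10): AB, AD, AE, AF, BD, BE, BF, DE, DF, EF
  2-simplices (10): ABD, ABE, ABF, ADE, ADF, AEF, BDE, BDF, BEF, DEF
  3-simplices (5): ABDE, ABDF, ABEF, ADEF, BDEF

giving chain groups C_0 ≅ Z^5, C_1 ≅ Z^10, C_2 ≅ Z^10, C_3 ≅ Z^5.

The boundary map ∂_1: C_1 → C_0 is given by ∂[p,q] = [q] − [p]. For instance
  ∂AD = D − A.
As a 5×10 matrix over Z this has rank 4, with invariant factors (1,1,1,1).

∂_2: C_2 → C_1 acts by ∂[p,q,r] = [q,r] − [p,r] + [p,q]. For instance
  ∂BDE = DE − BE + BD,
  ∂BDF = DF − BF + BD.
This gives a 10×10 integer matrix of rank 6; reducing to Smith normal form yields diagonal entries (1,1,1,1,1,1).

The boundary map ∂_3: C_3 → C_2 sends each 3-simplex σ to the alternating sum Σ_i (−1)^i (σ with its i-th vertex removed). For instance
  ∂ABEF = BEF − AEF + ABF − ABE,
  ∂ADEF = DEF − AEF + ADF − ADE.
The 10×5 boundary matrix has rank 4 and Smith normal form diag(1,1,1,1).

Reading off H_k = ker ∂_k / im ∂_{k+1}:

  H_0: rank C_0 − rank ∂_1 = 5 − 4 = 1, and the invariant factors of ∂_1 are all 1, so H_0 ≅ Z.
  H_1: rank ker ∂_1 − rank ∂_2 = (10 − 4) − 6 = 0, and the invariant factors of ∂_2 are all 1, so H_1 ≅ 0.
  H_2: rank ker ∂_2 − rank ∂_3 = (10 − 6) − 4 = 0, and the invariant factors of ∂_3 are all 1, so H_2 ≅ 0.
  H_3: rank ker ∂_3 − rank ∂_4 = (5 − 4) − 0 = 1, and there is no ∂_4, so H_3 ≅ Z.

As a check, the Euler characteristic is 5 − 10 + 10 − 5 = 0, which agrees with 1 − 0 + 0 − 1 = 0.

Hence the Betti numbers are b_0 = 1, b_1 = 0, b_2 = 0, b_3 = 1.

b_0 = 1, b_1 = 0, b_2 = 0, b_3 = 1.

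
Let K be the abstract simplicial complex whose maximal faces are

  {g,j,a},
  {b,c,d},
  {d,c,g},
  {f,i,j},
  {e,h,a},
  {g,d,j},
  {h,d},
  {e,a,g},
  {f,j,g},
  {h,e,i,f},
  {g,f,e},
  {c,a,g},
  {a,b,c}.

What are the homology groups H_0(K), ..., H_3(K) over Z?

H_0 ≅ Z,  H_1 ≅ Z,  H_2 = 0,  H_3 = 0.

Order the vertices as a < b < c < d < e < f < g < h < i < j. Listing each simplex with vertices in this order, K has dimension 3 with simplices:

  0-simplices (10): a, b, c, d, e, f, g, h, i, j
  1-simplices (24): ab, ac, ae, ag, ah, aj, bc, bd, cd, cg, dg, dh, dj, ef, eg, eh, ei, fg, fh, fi, fj, gj, hi, ij
  2-simplices (15): abc, acg, aeg, aeh, agj, bcd, cdg, dgj, efg, efh, efi, ehi, fgj, fhi, fij
  3-simplices (1): efhi

Hence C_0 ≅ Z^10, C_1 ≅ Z^24, C_2 ≅ Z^15, C_3 ≅ Z^1.

The boundary map ∂_1: C_1 → C_0 sends each edge [p,q] (with p < q) to q − p. For instance
  ∂fg = g − f.
The 10×24 boundary matrix has rank 9 and Smith normal form diag(1,1,1,1,1,1,1,1,1).

The boundary map ∂_2: C_2 → C_1 maps a triangle to the signed sum of its edges. For instance
  ∂aeh = eh − ah + ae,
  ∂cdg = dg − cg + cd.
As a 24×15 matrix over Z this has rank 14, with invariant factors (1,1,1,1,1,1,1,1,1,1,1,1,1,1).

∂_3: C_3 → C_2 sends each 3-simplex σ to the alternating sum Σ_i (−1)^i (σ with its i-th vertex removed). For instance
  ∂efhi = fhi − ehi + efi − efh.
As a 15×1 matrix over Z this has rank 1, with invariant factors (1).

From H_k ≅ ker(∂_k) / im(∂_{k+1}) we obtain:

  H_0: rank C_0 − rank ∂_1 = 10 − 9 = 1, and the invariant factors of ∂_1 are all 1, so H_0 ≅ Z.
  H_1: rank ker ∂_1 − rank ∂_2 = (24 − 9) − 14 = 1, and the invariant factors of ∂_2 are all 1, so H_1 ≅ Z.
  H_2: rank ker ∂_2 − rank ∂_3 = (15 − 14) − 1 = 0, and the invariant factors of ∂_3 are all 1, so H_2 ≅ 0.
  H_3: rank ker ∂_3 − rank ∂_4 = (1 − 1) − 0 = 0, and there is no ∂_4, so H_3 ≅ 0.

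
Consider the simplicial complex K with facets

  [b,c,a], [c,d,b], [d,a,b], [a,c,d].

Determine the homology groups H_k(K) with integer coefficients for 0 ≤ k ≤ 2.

H_0 ≅ Z,  H_1 = 0,  H_2 ≅ Z.

Take the total order a < b < c < d on the vertex set. Then K (dimension 2) consists of the simplices:

  0-simplices (4): a, b, c, d
  1-simplices (6): ab, ac, ad, bc, bd, cd
  2-simplices (4): abc, abd, acd, bcd

Hence C_0 ≅ Z^4, C_1 ≅ Z^6, C_2 ≅ Z^4.

The boundary map ∂_1: C_1 → C_0 maps an edge to its endpoints' difference, ∂[p,q] = q − p. For instance
  ∂bd = d − b.
As a 4×6 matrix over Z this has rank 3, with invariant factors (1,1,1).

The boundary map ∂_2: C_2 → C_1 sends each 2-simplex [p,q,r] to [q,r] − [p,r] + [p,q]. For instance
  ∂abd = bd − ad + ab,
  ∂acd = cd − ad + ac.
This gives a 6×4 integer matrix of rank 3; reducing to Smith normal form yields diagonal entries (1,1,1).

Now H_k = ker ∂_k / im ∂_{k+1}, so:

  H_0: rank C_0 − rank ∂_1 = 4 − 3 = 1, and the invariant factors of ∂_1 are all 1, so H_0 = Z.
  H_1: rank ker ∂_1 − rank ∂_2 = (6 − 3) − 3 = 0, and the invariant factors of ∂_2 are all 1, so H_1 = 0.
  H_2: rank ker ∂_2 − rank ∂_3 = (4 − 3) − 0 = 1, and there is no ∂_3, so H_2 = Z.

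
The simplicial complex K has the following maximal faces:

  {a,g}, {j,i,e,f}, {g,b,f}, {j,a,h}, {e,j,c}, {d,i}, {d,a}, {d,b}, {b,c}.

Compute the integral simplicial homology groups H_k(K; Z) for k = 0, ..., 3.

Take the total order a < b < c < d < e < f < g < h < i < j on the vertex set. Then K (dimension 3) consists of the simplices:

  0-simplices (10): a, b, c, d, e, f, g, h, i, j
  1-simplices (19): ad, ag, ah, aj, bc, bd, bf, bg, ce, cj, di, ef, ei, ej, fg, fi, fj, hj, ij
  2-simplices (7): ahj, bfg, cej, efi, efj, eij, fij
  3-simplices (1): efij

Hence C_0 ≅ Z^10, C_1 ≅ Z^19, C_2 ≅ Z^7, C_3 ≅ Z^1.

∂_1: C_1 → C_0 maps an edge to its endpoints' difference, ∂[p,q] = q − p.
This gives a 10×19 integer matrix of rank 9; reducing to Smith normal form yields diagonal entries (1,1,1,1,1,1,1,1,1).

∂_2: C_2 → C_1 maps a triangle to the signed sum of its edges. For instance
  ∂fij = ij − fj + fi,
  ∂cej = ej − cj + ce.
The 19×7 boundary matrix has rank 6 and Smith normal form diag(1,1,1,1,1,1).

Boundary ∂_3: C_3 → C_2 sends each 3-simplex σ to the alternating sum Σ_i (−1)^i (σ with its i-th vertex removed). For instance
  ∂efij = fij − eij + efj − efi.
The 7×1 boundary matrix has rank 1 and Smith normal form diag(1).

Computing H_k = (kernel of ∂_k) / (image of ∂_{k+1}):

  H_0: rank C_0 − rank ∂_1 = 10 − 9 = 1, and the invariant factors of ∂_1 are all 1, so H_0 = Z.
  H_1: rank ker ∂_1 − rank ∂_2 = (19 − 9) − 6 = 4, and the invariant factors of ∂_2 are all 1, so H_1 = Z^4.
  H_2: rank ker ∂_2 − rank ∂_3 = (7 − 6) − 1 = 0, and the invariant factors of ∂_3 are all 1, so H_2 = 0.
  H_3: rank ker ∂_3 − rank ∂_4 = (1 − 1) − 0 = 0, and there is no ∂_4, so H_3 = 0.

As a check, the Euler characteristic is 10 − 19 + 7 − 1 = -3, which agrees with 1 − 4 + 0 − 0 = -3.

H_0 = Z,  H_1 = Z^4,  H_2 = 0,  H_3 = 0.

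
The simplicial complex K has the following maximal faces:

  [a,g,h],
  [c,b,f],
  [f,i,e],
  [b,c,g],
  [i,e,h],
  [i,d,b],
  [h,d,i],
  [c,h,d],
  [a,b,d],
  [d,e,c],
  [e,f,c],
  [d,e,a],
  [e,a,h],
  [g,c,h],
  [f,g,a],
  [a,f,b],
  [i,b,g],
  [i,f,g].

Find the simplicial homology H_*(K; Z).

K has 9 vertices, 27 edges, 18 triangles.
rank ∂_0 = 0, rank ∂_1 = 8 ⇒ b_0 = 9 − 0 − 8 = 1; all invariant factors of ∂_1 are 1 so no torsion. So H_0 = Z.
rank ∂_1 = 8, rank ∂_2 = 18 ⇒ b_1 = 27 − 8 − 18 = 1; ∂_2 has invariant factor(s) [2] giving torsion. So H_1 = Z ⊕ Z/2.
rank ∂_2 = 18, rank ∂_3 = 0 ⇒ b_2 = 18 − 18 − 0 = 0. So H_2 = 0.

H_0 ≅ Z,  H_1 ≅ Z ⊕ Z/2,  H_2 = 0.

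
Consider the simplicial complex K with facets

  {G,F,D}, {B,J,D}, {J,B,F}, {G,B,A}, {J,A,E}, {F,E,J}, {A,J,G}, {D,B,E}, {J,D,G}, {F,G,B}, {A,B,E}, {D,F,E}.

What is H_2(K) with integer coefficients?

Fix the vertex order A < B < D < E < F < G < J and write every simplex with vertices in increasing order. Then dim K = 2 and the simplices of K are:

  0-simplices (7): A, B, D, E, F, G, J
  1-simplices (18): AB, AE, AG, AJ, BD, BE, BF, BG, BJ, DE, DF, DG, DJ, EF, EJ, FG, FJ, GJ
  2-simplices (12): ABE, ABG, AEJ, AGJ, BDE, BDJ, BFG, BFJ, DEF, DFG, DGJ, EFJ

Hence C_0 ≅ Z^7, C_1 ≅ Z^18, C_2 ≅ Z^12.

The boundary map ∂_1: C_1 → C_0 sends each edge [p,q] (with p < q) to q − p.
The 7×18 boundary matrix has rank 6 and Smith normal form diag(1,1,1,1,1,1).

∂_2: C_2 → C_1 maps a triangle to the signed sum of its edges. For instance
  ∂ABE = BE − AE + AB,
  ∂DEF = EF − DF + DE.
This gives a 18×12 integer matrix of rank 12; reducing to Smith normal form yields diagonal entries (1,1,1,1,1,1,1,1,1,1,1,2).

Now H_k = ker ∂_k / im ∂_{k+1}, so:

  H_2: rank ker ∂_2 − rank ∂_3 = (12 − 12) − 0 = 0, and there is no ∂_3, so H_2 ≅ 0.

(K is a triangulation of the real projective plane RP^2.)

H_2 = 0.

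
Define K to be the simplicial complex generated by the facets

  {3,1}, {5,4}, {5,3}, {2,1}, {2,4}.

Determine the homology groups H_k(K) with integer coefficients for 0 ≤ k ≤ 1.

H_0 ≅ Z,  H_1 ≅ Z.

Take the total order 1 < 2 < 3 < 4 < 5 on the vertex set. Then K (dimension 1) consists of the simplices:

  0-simplices (5): [1], [2], [3], [4], [5]
  1-simplices (5): [1,2], [1,3], [2,4], [3,5], [4,5]

giving chain groups C_0 ≅ Z^5, C_1 ≅ Z^5.

The boundary map ∂_1: C_1 → C_0 sends each edge [p,q] (with p < q) to q − p. For instance
  ∂[4,5] = [5] − [4].
This gives a 5×5 integer matrix of rank 4; reducing to Smith normal form yields diagonal entries (1,1,1,1).

Computing H_k = (kernel of ∂_k) / (image of ∂_{k+1}):

  H_0: rank C_0 − rank ∂_1 = 5 − 4 = 1, and the invariant factors of ∂_1 are all 1, so H_0 ≅ Z.
  H_1: rank ker ∂_1 − rank ∂_2 = (5 − 4) − 0 = 1, and there is no ∂_2, so H_1 ≅ Z.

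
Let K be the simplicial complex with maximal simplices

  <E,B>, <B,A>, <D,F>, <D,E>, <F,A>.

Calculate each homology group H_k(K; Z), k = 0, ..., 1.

H_0 = Z,  H_1 = Z.

Take the total order A < B < D < E < F on the vertex set. Then K (dimension 1) consists of the simplices:

  0-simplices (5): A, B, D, E, F
  1-simplices (5): AB, AF, BE, DE, DF

so the chain groups are C_0 ≅ Z^5, C_1 ≅ Z^5.

Boundary ∂_1: C_1 → C_0 is given by ∂[p,q] = [q] − [p]. For instance
  ∂DE = E − D.
This gives a 5×5 integer matrix of rank 4; reducing to Smith normal form yields diagonal entries (1,1,1,1).

From H_k ≅ ker(∂_k) / im(∂_{k+1}) we obtain:

  H_0: rank C_0 − rank ∂_1 = 5 − 4 = 1, and the invariant factors of ∂_1 are all 1, so H_0 = Z.
  H_1: rank ker ∂_1 − rank ∂_2 = (5 − 4) − 0 = 1, and there is no ∂_2, so H_1 = Z.

(K is a triangulation of the circle S^1.)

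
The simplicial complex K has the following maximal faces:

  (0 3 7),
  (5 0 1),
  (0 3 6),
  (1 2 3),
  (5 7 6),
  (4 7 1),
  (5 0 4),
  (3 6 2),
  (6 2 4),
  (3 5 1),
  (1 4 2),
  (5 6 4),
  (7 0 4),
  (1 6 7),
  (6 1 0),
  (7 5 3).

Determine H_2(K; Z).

H_2 = Z.

Fix the vertex order 0 < 1 < 2 < 3 < 4 < 5 < 6 < 7 and write every simplex with vertices in increasing order. Then dim K = 2 and the simplices of K are:

  0-simplices (8): [0], [1], [2], [3], [4], [5], [6], [7]
  1-simplices (24): (24 of them)
  2-simplices (16): [0,1,5], [0,1,6], [0,3,6], [0,3,7], [0,4,5], [0,4,7], [1,2,3], [1,2,4], [1,3,5], [1,4,7], [1,6,7], [2,3,6], [2,4,6], [3,5,7], [4,5,6], [5,6,7]

Hence C_0 ≅ Z^8, C_1 ≅ Z^24, C_2 ≅ Z^16.

The boundary map ∂_1: C_1 → C_0 sends each edge [p,q] (with p < q) to q − p. For instance
  ∂[0,1] = [1] − [0].
As a 8×24 matrix over Z this has rank 7, with invariant factors (1,1,1,1,1,1,1).

Boundary ∂_2: C_2 → C_1 sends each 2-simplex [p,q,r] to [q,r] − [p,r] + [p,q]. For instance
  ∂[1,2,3] = [2,3] − [1,3] + [1,2],
  ∂[2,3,6] = [3,6] − [2,6] + [2,3].
This gives a 24×16 integer matrix of rank 15; reducing to Smith normal form yields diagonal entries (1,1,1,1,1,1,1,1,1,1,1,1,1,1,1).

Computing H_k = (kernel of ∂_k) / (image of ∂_{k+1}):

  H_2: rank ker ∂_2 − rank ∂_3 = (16 − 15) − 0 = 1, and there is no ∂_3, so H_2 ≅ Z.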